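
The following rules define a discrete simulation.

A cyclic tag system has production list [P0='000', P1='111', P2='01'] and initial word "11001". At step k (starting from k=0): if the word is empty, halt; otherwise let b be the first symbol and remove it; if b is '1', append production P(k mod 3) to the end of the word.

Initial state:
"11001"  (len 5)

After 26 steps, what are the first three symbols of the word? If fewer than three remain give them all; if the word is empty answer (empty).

011

[0] "11001"  (len 5)
[1] "1001000"  (len 7)
[2] "001000111"  (len 9)
[3] "01000111"  (len 8)
[4] "1000111"  (len 7)
[5] "000111111"  (len 9)
[6] "00111111"  (len 8)
[7] "0111111"  (len 7)
[8] "111111"  (len 6)
[9] "1111101"  (len 7)
[10] "111101000"  (len 9)
[11] "11101000111"  (len 11)
[12] "110100011101"  (len 12)
[13] "10100011101000"  (len 14)
[14] "0100011101000111"  (len 16)
[15] "100011101000111"  (len 15)
[16] "00011101000111000"  (len 17)
[17] "0011101000111000"  (len 16)
[18] "011101000111000"  (len 15)
[19] "11101000111000"  (len 14)
[20] "1101000111000111"  (len 16)
[21] "10100011100011101"  (len 17)
[22] "0100011100011101000"  (len 19)
[23] "100011100011101000"  (len 18)
[24] "0001110001110100001"  (len 19)
[25] "001110001110100001"  (len 18)
[26] "01110001110100001"  (len 17)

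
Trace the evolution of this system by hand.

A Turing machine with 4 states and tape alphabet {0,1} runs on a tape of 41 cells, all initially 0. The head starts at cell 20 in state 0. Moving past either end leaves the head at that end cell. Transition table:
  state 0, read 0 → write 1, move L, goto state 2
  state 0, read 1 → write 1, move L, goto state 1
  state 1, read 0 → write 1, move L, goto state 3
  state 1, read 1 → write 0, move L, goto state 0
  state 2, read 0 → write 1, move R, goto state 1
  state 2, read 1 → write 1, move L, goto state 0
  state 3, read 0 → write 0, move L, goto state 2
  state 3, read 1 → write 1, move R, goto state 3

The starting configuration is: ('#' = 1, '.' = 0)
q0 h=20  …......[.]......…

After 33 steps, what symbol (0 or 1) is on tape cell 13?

step 0: q0 h=20  …......[.]......…
step 1: q2 h=19  …......[.]#.....…
step 2: q1 h=20  ….....#[#]......…
step 3: q0 h=19  …......[#]......…
step 4: q1 h=18  …......[.]#.....…
step 5: q3 h=17  …......[.]##....…
step 6: q2 h=16  …......[.].##...…
step 7: q1 h=17  ….....#[.]##....…
step 8: q3 h=16  …......[#]###...…
step 9: q3 h=17  ….....#[#]##....…
step 10: q3 h=18  …....##[#]#.....…
step 11: q3 h=19  …...###[#]......…
step 12: q3 h=20  …..####[.]......…
step 13: q2 h=19  …...###[#]......…
step 14: q0 h=18  …....##[#]#.....…
step 15: q1 h=17  ….....#[#]##....…
step 16: q0 h=16  …......[#].##...…
step 17: q1 h=15  …......[.]#.##..…
step 18: q3 h=14  …......[.]##.##.…
step 19: q2 h=13  …......[.].##.##…
step 20: q1 h=14  ….....#[.]##.##.…
step 21: q3 h=13  …......[#]###.##…
step 22: q3 h=14  ….....#[#]##.##.…
step 23: q3 h=15  …....##[#]#.##..…
step 24: q3 h=16  …...###[#].##...…
step 25: q3 h=17  …..####[.]##....…
step 26: q2 h=16  …...###[#].##...…
step 27: q0 h=15  …....##[#]#.##..…
step 28: q1 h=14  ….....#[#]##.##.…
step 29: q0 h=13  …......[#].##.##…
step 30: q1 h=12  …......[.]#.##.#…
step 31: q3 h=11  …......[.]##.##.…
step 32: q2 h=10  …......[.].##.##…
step 33: q1 h=11  ….....#[.]##.##.…

1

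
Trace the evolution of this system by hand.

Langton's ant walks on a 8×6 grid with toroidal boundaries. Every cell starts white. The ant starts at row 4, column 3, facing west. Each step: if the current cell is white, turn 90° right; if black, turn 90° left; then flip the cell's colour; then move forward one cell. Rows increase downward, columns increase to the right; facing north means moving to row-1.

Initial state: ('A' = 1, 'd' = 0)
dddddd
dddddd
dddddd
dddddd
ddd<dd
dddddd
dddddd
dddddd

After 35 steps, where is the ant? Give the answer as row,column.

0) dddddd
dddddd
dddddd
dddddd
ddd<dd
dddddd
dddddd
dddddd
1) dddddd
dddddd
dddddd
ddd^dd
dddAdd
dddddd
dddddd
dddddd
2) dddddd
dddddd
dddddd
dddA>d
dddAdd
dddddd
dddddd
dddddd
3) dddddd
dddddd
dddddd
dddAAd
dddAvd
dddddd
dddddd
dddddd
4) dddddd
dddddd
dddddd
dddAAd
ddd<Ad
dddddd
dddddd
dddddd
5) dddddd
dddddd
dddddd
dddAAd
ddddAd
dddvdd
dddddd
dddddd
6) dddddd
dddddd
dddddd
dddAAd
ddddAd
dd<Add
dddddd
dddddd
7) dddddd
dddddd
dddddd
dddAAd
dd^dAd
ddAAdd
dddddd
dddddd
8) dddddd
dddddd
dddddd
dddAAd
ddA>Ad
ddAAdd
dddddd
dddddd
9) dddddd
dddddd
dddddd
dddAAd
ddAAAd
ddAvdd
dddddd
dddddd
10) dddddd
dddddd
dddddd
dddAAd
ddAAAd
ddAd>d
dddddd
dddddd
11) dddddd
dddddd
dddddd
dddAAd
ddAAAd
ddAdAd
ddddvd
dddddd
12) dddddd
dddddd
dddddd
dddAAd
ddAAAd
ddAdAd
ddd<Ad
dddddd
13) dddddd
dddddd
dddddd
dddAAd
ddAAAd
ddA^Ad
dddAAd
dddddd
14) dddddd
dddddd
dddddd
dddAAd
ddAAAd
ddAA>d
dddAAd
dddddd
15) dddddd
dddddd
dddddd
dddAAd
ddAA^d
ddAAdd
dddAAd
dddddd
16) dddddd
dddddd
dddddd
dddAAd
ddA<dd
ddAAdd
dddAAd
dddddd
17) dddddd
dddddd
dddddd
dddAAd
ddAddd
ddAvdd
dddAAd
dddddd
18) dddddd
dddddd
dddddd
dddAAd
ddAddd
ddAd>d
dddAAd
dddddd
19) dddddd
dddddd
dddddd
dddAAd
ddAddd
ddAdAd
dddAvd
dddddd
20) dddddd
dddddd
dddddd
dddAAd
ddAddd
ddAdAd
dddAd>
dddddd
21) dddddd
dddddd
dddddd
dddAAd
ddAddd
ddAdAd
dddAdA
dddddv
22) dddddd
dddddd
dddddd
dddAAd
ddAddd
ddAdAd
dddAdA
dddd<A
23) dddddd
dddddd
dddddd
dddAAd
ddAddd
ddAdAd
dddA^A
ddddAA
24) dddddd
dddddd
dddddd
dddAAd
ddAddd
ddAdAd
dddAA>
ddddAA
25) dddddd
dddddd
dddddd
dddAAd
ddAddd
ddAdA^
dddAAd
ddddAA
26) dddddd
dddddd
dddddd
dddAAd
ddAddd
>dAdAA
dddAAd
ddddAA
27) dddddd
dddddd
dddddd
dddAAd
ddAddd
AdAdAA
vddAAd
ddddAA
28) dddddd
dddddd
dddddd
dddAAd
ddAddd
AdAdAA
AddAA<
ddddAA
29) dddddd
dddddd
dddddd
dddAAd
ddAddd
AdAdA^
AddAAA
ddddAA
30) dddddd
dddddd
dddddd
dddAAd
ddAddd
AdAd<d
AddAAA
ddddAA
31) dddddd
dddddd
dddddd
dddAAd
ddAddd
AdAddd
AddAvA
ddddAA
32) dddddd
dddddd
dddddd
dddAAd
ddAddd
AdAddd
AddAd>
ddddAA
33) dddddd
dddddd
dddddd
dddAAd
ddAddd
AdAdd^
AddAdd
ddddAA
34) dddddd
dddddd
dddddd
dddAAd
ddAddd
>dAddA
AddAdd
ddddAA
35) dddddd
dddddd
dddddd
dddAAd
^dAddd
ddAddA
AddAdd
ddddAA

4,0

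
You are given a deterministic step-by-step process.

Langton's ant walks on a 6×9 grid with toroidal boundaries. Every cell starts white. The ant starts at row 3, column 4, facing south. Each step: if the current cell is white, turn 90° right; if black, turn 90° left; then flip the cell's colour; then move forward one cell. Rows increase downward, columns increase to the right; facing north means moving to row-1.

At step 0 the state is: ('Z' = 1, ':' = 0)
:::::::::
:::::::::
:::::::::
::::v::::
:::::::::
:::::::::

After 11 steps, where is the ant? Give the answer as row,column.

2,6

k=0  :::::::::
:::::::::
:::::::::
::::v::::
:::::::::
:::::::::
k=1  :::::::::
:::::::::
:::::::::
:::<Z::::
:::::::::
:::::::::
k=2  :::::::::
:::::::::
:::^:::::
:::ZZ::::
:::::::::
:::::::::
k=3  :::::::::
:::::::::
:::Z>::::
:::ZZ::::
:::::::::
:::::::::
k=4  :::::::::
:::::::::
:::ZZ::::
:::Zv::::
:::::::::
:::::::::
k=5  :::::::::
:::::::::
:::ZZ::::
:::Z:>:::
:::::::::
:::::::::
k=6  :::::::::
:::::::::
:::ZZ::::
:::Z:Z:::
:::::v:::
:::::::::
k=7  :::::::::
:::::::::
:::ZZ::::
:::Z:Z:::
::::<Z:::
:::::::::
k=8  :::::::::
:::::::::
:::ZZ::::
:::Z^Z:::
::::ZZ:::
:::::::::
k=9  :::::::::
:::::::::
:::ZZ::::
:::ZZ>:::
::::ZZ:::
:::::::::
k=10  :::::::::
:::::::::
:::ZZ^:::
:::ZZ::::
::::ZZ:::
:::::::::
k=11  :::::::::
:::::::::
:::ZZZ>::
:::ZZ::::
::::ZZ:::
:::::::::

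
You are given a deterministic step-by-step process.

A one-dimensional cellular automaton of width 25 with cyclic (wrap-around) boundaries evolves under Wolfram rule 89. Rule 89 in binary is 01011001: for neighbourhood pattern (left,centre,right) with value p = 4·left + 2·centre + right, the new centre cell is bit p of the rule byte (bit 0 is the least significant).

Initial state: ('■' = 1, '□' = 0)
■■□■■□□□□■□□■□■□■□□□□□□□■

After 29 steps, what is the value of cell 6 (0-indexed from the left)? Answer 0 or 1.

1

[0] ■■□■■□□□□■□□■□■□■□□□□□□□■
[1] □■□■■■■■□□■□□□□□□■■■■■■□■
[2] □□□■□□□■■□□■■■■■□■□□□□■□□
[3] ■■□□■■□■■■□■□□□■□□■■■□□■■
[4] □■■□■■□■□■□□■■□□■□■□■■□■□
[5] □■■□■■□□□□■□■■■□□□□□■■□□■
[6] □■■□■■■■■□□□■□■■■■■□■■■□□
[7] □■■□■□□□■■■□□□■□□□■□■□■■■
[8] □■■□□■■□■□■■■□□■■□□□□□■□■
[9] □■■■□■■□□□■□■■□■■■■■■□□□□
[10] □■□■□■■■■□□□■■□■□□□□■■■■■
[11] □□□□□■□□■■■□■■□□■■■□■□□□■
[12] ■■■■□□■□■□■□■■■□■□■□□■■□□
[13] ■□□■■□□□□□□□■□■□□□□■□■■■□
[14] □■□■■■■■■■■□□□□■■■□□□■□■□
[15] □□□■□□□□□□■■■■□■□■■■□□□□■
[16] ■■□□■■■■■□■□□■□□□■□■■■■□□
[17] ■■■□■□□□■□□■□□■■□□□■□□■■□
[18] ■□■□□■■□□■□□■□■■■■□□■□■■□
[19] □□□■□■■■□□■□□□■□□■■□□□■■□
[20] ■■□□□■□■■□□■■□□■□■■■■□■■■
[21] □■■■□□□■■■□■■■□□□■□□■□■□□
[22] □■□■■■□■□■□■□■■■□□■□□□□■■
[23] □□□■□■□□□□□□□■□■■□□■■■□■■
[24] ■■□□□□■■■■■■□□□■■■□■□■□■■
[25] □■■■■□■□□□□■■■□■□■□□□□□■□
[26] □■□□■□□■■■□■□■□□□□■■■■□□■
[27] □□■□□■□■□■□□□□■■■□■□□■■□□
[28] ■□□■□□□□□□■■■□■□■□□■□■■■■
[29] ■■□□■■■■■□■□■□□□□■□□□■□□□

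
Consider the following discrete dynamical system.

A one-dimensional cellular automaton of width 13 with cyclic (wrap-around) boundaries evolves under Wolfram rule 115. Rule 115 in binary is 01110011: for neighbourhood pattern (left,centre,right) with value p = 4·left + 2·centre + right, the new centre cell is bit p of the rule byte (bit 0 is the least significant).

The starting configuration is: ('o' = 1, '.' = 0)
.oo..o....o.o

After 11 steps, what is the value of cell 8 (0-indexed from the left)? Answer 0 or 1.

0

k=0  .oo..o....o.o
k=1  o.ooo.oooo.o.
k=2  .o..oo...oo.o
k=3  o.oo.oooo.oo.
k=4  .o.oo...oo.oo
k=5  o.o.oooo.oo.o
k=6  oo.o...oo.oo.
k=7  .oo.ooo.oo.oo
k=8  o.oo..oo.oo.o
k=9  oo.ooo.oo.oo.
k=10  .oo..oo.oo.oo
k=11  o.ooo.oo.oo.o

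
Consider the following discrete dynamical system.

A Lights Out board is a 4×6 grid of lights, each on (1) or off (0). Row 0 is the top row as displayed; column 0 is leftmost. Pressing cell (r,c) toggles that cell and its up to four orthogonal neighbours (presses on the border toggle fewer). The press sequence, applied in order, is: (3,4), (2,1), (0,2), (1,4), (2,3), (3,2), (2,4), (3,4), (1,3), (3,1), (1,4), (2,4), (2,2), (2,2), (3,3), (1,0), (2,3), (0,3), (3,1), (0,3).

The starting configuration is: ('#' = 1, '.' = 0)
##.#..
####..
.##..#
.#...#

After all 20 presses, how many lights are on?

step 0: ##.#..
####..
.##..#
.#...#
step 1: ##.#..
####..
.##.##
.#.##.
step 2: ##.#..
#.##..
#...##
...##.
step 3: #.#...
#..#..
#...##
...##.
step 4: #.#.#.
#...##
#....#
...##.
step 5: #.#.#.
#..###
#.####
....#.
step 6: #.#.#.
#..###
#..###
.####.
step 7: #.#.#.
#..#.#
#.....
.###..
step 8: #.#.#.
#..#.#
#...#.
.##.##
step 9: #.###.
#.#.##
#..##.
.##.##
step 10: #.###.
#.#.##
##.##.
#...##
step 11: #.##..
#.##..
##.#..
#...##
step 12: #.##..
#.###.
##..##
#....#
step 13: #.##..
#..##.
#.####
#.#..#
step 14: #.##..
#.###.
##..##
#....#
step 15: #.##..
#.###.
##.###
#.####
step 16: ..##..
.####.
.#.###
#.####
step 17: ..##..
.##.#.
.##..#
#.#.##
step 18: ....#.
.####.
.##..#
#.#.##
step 19: ....#.
.####.
..#..#
.#..##
step 20: ..##..
.##.#.
..#..#
.#..##

10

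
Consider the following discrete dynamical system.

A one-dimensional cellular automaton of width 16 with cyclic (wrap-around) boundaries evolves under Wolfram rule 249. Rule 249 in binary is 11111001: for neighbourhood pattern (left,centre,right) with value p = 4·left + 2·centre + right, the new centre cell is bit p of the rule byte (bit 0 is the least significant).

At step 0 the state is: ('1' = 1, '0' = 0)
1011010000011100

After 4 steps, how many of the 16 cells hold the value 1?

16

0) 1011010000011100
1) 0111101111011110
2) 0111111111111111
3) 1111111111111111
4) 1111111111111111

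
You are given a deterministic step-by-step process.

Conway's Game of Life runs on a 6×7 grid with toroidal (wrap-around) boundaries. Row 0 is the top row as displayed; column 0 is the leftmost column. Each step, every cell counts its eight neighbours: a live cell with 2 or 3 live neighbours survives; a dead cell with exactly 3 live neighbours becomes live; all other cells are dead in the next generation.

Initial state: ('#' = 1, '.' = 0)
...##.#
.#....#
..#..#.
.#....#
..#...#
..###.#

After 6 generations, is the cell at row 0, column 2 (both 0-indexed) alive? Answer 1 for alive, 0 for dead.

0) ...##.#
.#....#
..#..#.
.#....#
..#...#
..###.#
1) ....#.#
#.###.#
.##..##
###..##
.##...#
#.#.#.#
2) ..#.#..
..#.#..
.......
...#...
.......
..#...#
3) .##..#.
.......
...#...
.......
.......
...#...
4) ..#....
..#....
.......
.......
.......
..#....
5) .###...
.......
.......
.......
.......
.......
6) ..#....
..#....
.......
.......
.......
..#....

1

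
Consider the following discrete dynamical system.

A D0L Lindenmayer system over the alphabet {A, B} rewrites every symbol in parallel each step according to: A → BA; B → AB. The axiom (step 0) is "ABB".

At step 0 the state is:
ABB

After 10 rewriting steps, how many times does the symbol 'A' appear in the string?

1536

[0] ABB
[1] BAABAB
[2] ABBABAABBAAB
[3] BAABABBAABBABAABABBABAAB
[4] ABBABAABBAABABBABAABABBAABBABAABBAABABBAABBABAAB
[5] BAABABBAABBABAABABBABAABBAABABBAABBABAABBAABABBABAABABBAABBABAABABBABAABBAABABBABAABABBAABBABAAB
[6] ABBABAABBAABABBABAABABBAABBABAABBAABABBAABBABAABABBABAABBA…BAABBABAABABBABAABBAABABBAABBABAABBAABABBABAABABBAABBABAAB  (len 192)
[7] BAABABBAABBABAABABBABAABBAABABBAABBABAABBAABABBABAABABBAAB…BAABBABAABABBABAABBAABABBAABBABAABBAABABBABAABABBAABBABAAB  (len 384)
[8] ABBABAABBAABABBABAABABBAABBABAABBAABABBAABBABAABABBABAABBA…BAABBABAABABBABAABBAABABBAABBABAABBAABABBABAABABBAABBABAAB  (len 768)
[9] BAABABBAABBABAABABBABAABBAABABBAABBABAABBAABABBABAABABBAAB…BAABBABAABABBABAABBAABABBAABBABAABBAABABBABAABABBAABBABAAB  (len 1536)
[10] ABBABAABBAABABBABAABABBAABBABAABBAABABBAABBABAABABBABAABBA…BAABBABAABABBABAABBAABABBAABBABAABBAABABBABAABABBAABBABAAB  (len 3072)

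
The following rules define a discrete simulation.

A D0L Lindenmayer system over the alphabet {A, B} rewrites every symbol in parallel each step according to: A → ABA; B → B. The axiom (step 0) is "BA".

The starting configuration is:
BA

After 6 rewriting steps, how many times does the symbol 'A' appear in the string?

t=0: BA
t=1: BABA
t=2: BABABABA
t=3: BABABABABABABABA
t=4: BABABABABABABABABABABABABABABABA
t=5: BABABABABABABABABABABABABABABABABABABABABABABABABABABABABABABABA
t=6: BABABABABABABABABABABABABABABABABABABABABABABABABABABABABA…BABABABABABABABABABABABABABABABABABABABABABABABABABABABABA  (len 128)

64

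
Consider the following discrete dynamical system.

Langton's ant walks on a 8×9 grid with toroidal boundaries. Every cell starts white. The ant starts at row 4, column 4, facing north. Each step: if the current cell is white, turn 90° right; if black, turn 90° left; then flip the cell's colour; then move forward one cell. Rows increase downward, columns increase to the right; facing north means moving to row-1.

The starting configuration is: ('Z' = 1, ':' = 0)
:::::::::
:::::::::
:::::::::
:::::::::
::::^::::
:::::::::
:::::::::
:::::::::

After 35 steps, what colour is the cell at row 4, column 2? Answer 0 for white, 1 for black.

1

step 0: :::::::::
:::::::::
:::::::::
:::::::::
::::^::::
:::::::::
:::::::::
:::::::::
step 1: :::::::::
:::::::::
:::::::::
:::::::::
::::Z>:::
:::::::::
:::::::::
:::::::::
step 2: :::::::::
:::::::::
:::::::::
:::::::::
::::ZZ:::
:::::v:::
:::::::::
:::::::::
step 3: :::::::::
:::::::::
:::::::::
:::::::::
::::ZZ:::
::::<Z:::
:::::::::
:::::::::
step 4: :::::::::
:::::::::
:::::::::
:::::::::
::::^Z:::
::::ZZ:::
:::::::::
:::::::::
step 5: :::::::::
:::::::::
:::::::::
:::::::::
:::<:Z:::
::::ZZ:::
:::::::::
:::::::::
step 6: :::::::::
:::::::::
:::::::::
:::^:::::
:::Z:Z:::
::::ZZ:::
:::::::::
:::::::::
step 7: :::::::::
:::::::::
:::::::::
:::Z>::::
:::Z:Z:::
::::ZZ:::
:::::::::
:::::::::
step 8: :::::::::
:::::::::
:::::::::
:::ZZ::::
:::ZvZ:::
::::ZZ:::
:::::::::
:::::::::
step 9: :::::::::
:::::::::
:::::::::
:::ZZ::::
:::<ZZ:::
::::ZZ:::
:::::::::
:::::::::
step 10: :::::::::
:::::::::
:::::::::
:::ZZ::::
::::ZZ:::
:::vZZ:::
:::::::::
:::::::::
step 11: :::::::::
:::::::::
:::::::::
:::ZZ::::
::::ZZ:::
::<ZZZ:::
:::::::::
:::::::::
step 12: :::::::::
:::::::::
:::::::::
:::ZZ::::
::^:ZZ:::
::ZZZZ:::
:::::::::
:::::::::
step 13: :::::::::
:::::::::
:::::::::
:::ZZ::::
::Z>ZZ:::
::ZZZZ:::
:::::::::
:::::::::
step 14: :::::::::
:::::::::
:::::::::
:::ZZ::::
::ZZZZ:::
::ZvZZ:::
:::::::::
:::::::::
step 15: :::::::::
:::::::::
:::::::::
:::ZZ::::
::ZZZZ:::
::Z:>Z:::
:::::::::
:::::::::
step 16: :::::::::
:::::::::
:::::::::
:::ZZ::::
::ZZ^Z:::
::Z::Z:::
:::::::::
:::::::::
step 17: :::::::::
:::::::::
:::::::::
:::ZZ::::
::Z<:Z:::
::Z::Z:::
:::::::::
:::::::::
step 18: :::::::::
:::::::::
:::::::::
:::ZZ::::
::Z::Z:::
::Zv:Z:::
:::::::::
:::::::::
step 19: :::::::::
:::::::::
:::::::::
:::ZZ::::
::Z::Z:::
::<Z:Z:::
:::::::::
:::::::::
step 20: :::::::::
:::::::::
:::::::::
:::ZZ::::
::Z::Z:::
:::Z:Z:::
::v::::::
:::::::::
step 21: :::::::::
:::::::::
:::::::::
:::ZZ::::
::Z::Z:::
:::Z:Z:::
:<Z::::::
:::::::::
step 22: :::::::::
:::::::::
:::::::::
:::ZZ::::
::Z::Z:::
:^:Z:Z:::
:ZZ::::::
:::::::::
step 23: :::::::::
:::::::::
:::::::::
:::ZZ::::
::Z::Z:::
:Z>Z:Z:::
:ZZ::::::
:::::::::
step 24: :::::::::
:::::::::
:::::::::
:::ZZ::::
::Z::Z:::
:ZZZ:Z:::
:Zv::::::
:::::::::
step 25: :::::::::
:::::::::
:::::::::
:::ZZ::::
::Z::Z:::
:ZZZ:Z:::
:Z:>:::::
:::::::::
step 26: :::::::::
:::::::::
:::::::::
:::ZZ::::
::Z::Z:::
:ZZZ:Z:::
:Z:Z:::::
:::v:::::
step 27: :::::::::
:::::::::
:::::::::
:::ZZ::::
::Z::Z:::
:ZZZ:Z:::
:Z:Z:::::
::<Z:::::
step 28: :::::::::
:::::::::
:::::::::
:::ZZ::::
::Z::Z:::
:ZZZ:Z:::
:Z^Z:::::
::ZZ:::::
step 29: :::::::::
:::::::::
:::::::::
:::ZZ::::
::Z::Z:::
:ZZZ:Z:::
:ZZ>:::::
::ZZ:::::
step 30: :::::::::
:::::::::
:::::::::
:::ZZ::::
::Z::Z:::
:ZZ^:Z:::
:ZZ::::::
::ZZ:::::
step 31: :::::::::
:::::::::
:::::::::
:::ZZ::::
::Z::Z:::
:Z<::Z:::
:ZZ::::::
::ZZ:::::
step 32: :::::::::
:::::::::
:::::::::
:::ZZ::::
::Z::Z:::
:Z:::Z:::
:Zv::::::
::ZZ:::::
step 33: :::::::::
:::::::::
:::::::::
:::ZZ::::
::Z::Z:::
:Z:::Z:::
:Z:>:::::
::ZZ:::::
step 34: :::::::::
:::::::::
:::::::::
:::ZZ::::
::Z::Z:::
:Z:::Z:::
:Z:Z:::::
::Zv:::::
step 35: :::::::::
:::::::::
:::::::::
:::ZZ::::
::Z::Z:::
:Z:::Z:::
:Z:Z:::::
::Z:>::::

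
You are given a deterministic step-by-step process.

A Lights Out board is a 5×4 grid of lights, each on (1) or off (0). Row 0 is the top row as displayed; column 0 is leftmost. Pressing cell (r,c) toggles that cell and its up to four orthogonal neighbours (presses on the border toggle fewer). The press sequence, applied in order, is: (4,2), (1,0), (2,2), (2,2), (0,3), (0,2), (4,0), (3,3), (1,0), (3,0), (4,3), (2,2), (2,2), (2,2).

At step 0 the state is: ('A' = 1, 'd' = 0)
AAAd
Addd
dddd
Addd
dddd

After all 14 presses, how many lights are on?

step 0: AAAd
Addd
dddd
Addd
dddd
step 1: AAAd
Addd
dddd
AdAd
dAAA
step 2: dAAd
dAdd
Addd
AdAd
dAAA
step 3: dAAd
dAAd
AAAA
Addd
dAAA
step 4: dAAd
dAdd
Addd
AdAd
dAAA
step 5: dAdA
dAdA
Addd
AdAd
dAAA
step 6: ddAd
dAAA
Addd
AdAd
dAAA
step 7: ddAd
dAAA
Addd
ddAd
AdAA
step 8: ddAd
dAAA
AddA
dddA
AdAd
step 9: AdAd
AdAA
dddA
dddA
AdAd
step 10: AdAd
AdAA
AddA
AAdA
ddAd
step 11: AdAd
AdAA
AddA
AAdd
dddA
step 12: AdAd
AddA
AAAd
AAAd
dddA
step 13: AdAd
AdAA
AddA
AAdd
dddA
step 14: AdAd
AddA
AAAd
AAAd
dddA

11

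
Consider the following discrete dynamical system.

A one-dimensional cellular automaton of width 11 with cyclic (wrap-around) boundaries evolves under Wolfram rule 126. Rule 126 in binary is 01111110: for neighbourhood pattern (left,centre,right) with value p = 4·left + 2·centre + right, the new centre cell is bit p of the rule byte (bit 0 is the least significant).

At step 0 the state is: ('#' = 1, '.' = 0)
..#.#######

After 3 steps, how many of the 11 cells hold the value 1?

8

step 0: ..#.#######
step 1: #####.....#
step 2: ....##...##
step 3: #..####.###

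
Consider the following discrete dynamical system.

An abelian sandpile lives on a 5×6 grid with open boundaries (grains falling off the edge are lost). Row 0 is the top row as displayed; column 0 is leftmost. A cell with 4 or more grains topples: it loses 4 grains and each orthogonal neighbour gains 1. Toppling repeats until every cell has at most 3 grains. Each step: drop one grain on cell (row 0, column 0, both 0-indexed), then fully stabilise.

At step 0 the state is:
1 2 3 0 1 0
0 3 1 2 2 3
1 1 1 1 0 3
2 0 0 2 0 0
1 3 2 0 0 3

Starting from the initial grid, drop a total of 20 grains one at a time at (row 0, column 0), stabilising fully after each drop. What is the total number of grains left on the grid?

k=0  1 2 3 0 1 0
0 3 1 2 2 3
1 1 1 1 0 3
2 0 0 2 0 0
1 3 2 0 0 3
k=1  2 2 3 0 1 0
0 3 1 2 2 3
1 1 1 1 0 3
2 0 0 2 0 0
1 3 2 0 0 3
k=2  3 2 3 0 1 0
0 3 1 2 2 3
1 1 1 1 0 3
2 0 0 2 0 0
1 3 2 0 0 3
k=3  0 3 3 0 1 0
1 3 1 2 2 3
1 1 1 1 0 3
2 0 0 2 0 0
1 3 2 0 0 3
k=4  1 3 3 0 1 0
1 3 1 2 2 3
1 1 1 1 0 3
2 0 0 2 0 0
1 3 2 0 0 3
k=5  2 3 3 0 1 0
1 3 1 2 2 3
1 1 1 1 0 3
2 0 0 2 0 0
1 3 2 0 0 3
k=6  3 3 3 0 1 0
1 3 1 2 2 3
1 1 1 1 0 3
2 0 0 2 0 0
1 3 2 0 0 3
k=7  1 2 0 1 1 0
3 0 3 2 2 3
1 2 1 1 0 3
2 0 0 2 0 0
1 3 2 0 0 3
k=8  2 2 0 1 1 0
3 0 3 2 2 3
1 2 1 1 0 3
2 0 0 2 0 0
1 3 2 0 0 3
k=9  3 2 0 1 1 0
3 0 3 2 2 3
1 2 1 1 0 3
2 0 0 2 0 0
1 3 2 0 0 3
k=10  1 3 0 1 1 0
0 1 3 2 2 3
2 2 1 1 0 3
2 0 0 2 0 0
1 3 2 0 0 3
k=11  2 3 0 1 1 0
0 1 3 2 2 3
2 2 1 1 0 3
2 0 0 2 0 0
1 3 2 0 0 3
k=12  3 3 0 1 1 0
0 1 3 2 2 3
2 2 1 1 0 3
2 0 0 2 0 0
1 3 2 0 0 3
k=13  1 0 1 1 1 0
1 2 3 2 2 3
2 2 1 1 0 3
2 0 0 2 0 0
1 3 2 0 0 3
k=14  2 0 1 1 1 0
1 2 3 2 2 3
2 2 1 1 0 3
2 0 0 2 0 0
1 3 2 0 0 3
k=15  3 0 1 1 1 0
1 2 3 2 2 3
2 2 1 1 0 3
2 0 0 2 0 0
1 3 2 0 0 3
k=16  0 1 1 1 1 0
2 2 3 2 2 3
2 2 1 1 0 3
2 0 0 2 0 0
1 3 2 0 0 3
k=17  1 1 1 1 1 0
2 2 3 2 2 3
2 2 1 1 0 3
2 0 0 2 0 0
1 3 2 0 0 3
k=18  2 1 1 1 1 0
2 2 3 2 2 3
2 2 1 1 0 3
2 0 0 2 0 0
1 3 2 0 0 3
k=19  3 1 1 1 1 0
2 2 3 2 2 3
2 2 1 1 0 3
2 0 0 2 0 0
1 3 2 0 0 3
k=20  0 2 1 1 1 0
3 2 3 2 2 3
2 2 1 1 0 3
2 0 0 2 0 0
1 3 2 0 0 3

42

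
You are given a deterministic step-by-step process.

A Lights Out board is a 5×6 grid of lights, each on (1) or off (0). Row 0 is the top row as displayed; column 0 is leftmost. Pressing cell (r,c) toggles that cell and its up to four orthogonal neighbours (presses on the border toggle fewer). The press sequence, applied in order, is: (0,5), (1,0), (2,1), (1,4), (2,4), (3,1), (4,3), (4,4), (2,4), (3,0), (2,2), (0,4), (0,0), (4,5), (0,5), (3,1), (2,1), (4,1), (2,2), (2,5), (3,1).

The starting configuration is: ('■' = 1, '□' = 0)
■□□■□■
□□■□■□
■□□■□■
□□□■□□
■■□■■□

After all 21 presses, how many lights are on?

15

gen 0: ■□□■□■
□□■□■□
■□□■□■
□□□■□□
■■□■■□
gen 1: ■□□■■□
□□■□■■
■□□■□■
□□□■□□
■■□■■□
gen 2: □□□■■□
■■■□■■
□□□■□■
□□□■□□
■■□■■□
gen 3: □□□■■□
■□■□■■
■■■■□■
□■□■□□
■■□■■□
gen 4: □□□■□□
■□■■□□
■■■■■■
□■□■□□
■■□■■□
gen 5: □□□■□□
■□■■■□
■■■□□□
□■□■■□
■■□■■□
gen 6: □□□■□□
■□■■■□
■□■□□□
■□■■■□
■□□■■□
gen 7: □□□■□□
■□■■■□
■□■□□□
■□■□■□
■□■□□□
gen 8: □□□■□□
■□■■■□
■□■□□□
■□■□□□
■□■■■■
gen 9: □□□■□□
■□■■□□
■□■■■■
■□■□■□
■□■■■■
gen 10: □□□■□□
■□■■□□
□□■■■■
□■■□■□
□□■■■■
gen 11: □□□■□□
■□□■□□
□■□□■■
□■□□■□
□□■■■■
gen 12: □□□□■■
■□□■■□
□■□□■■
□■□□■□
□□■■■■
gen 13: ■■□□■■
□□□■■□
□■□□■■
□■□□■□
□□■■■■
gen 14: ■■□□■■
□□□■■□
□■□□■■
□■□□■■
□□■■□□
gen 15: ■■□□□□
□□□■■■
□■□□■■
□■□□■■
□□■■□□
gen 16: ■■□□□□
□□□■■■
□□□□■■
■□■□■■
□■■■□□
gen 17: ■■□□□□
□■□■■■
■■■□■■
■■■□■■
□■■■□□
gen 18: ■■□□□□
□■□■■■
■■■□■■
■□■□■■
■□□■□□
gen 19: ■■□□□□
□■■■■■
■□□■■■
■□□□■■
■□□■□□
gen 20: ■■□□□□
□■■■■□
■□□■□□
■□□□■□
■□□■□□
gen 21: ■■□□□□
□■■■■□
■■□■□□
□■■□■□
■■□■□□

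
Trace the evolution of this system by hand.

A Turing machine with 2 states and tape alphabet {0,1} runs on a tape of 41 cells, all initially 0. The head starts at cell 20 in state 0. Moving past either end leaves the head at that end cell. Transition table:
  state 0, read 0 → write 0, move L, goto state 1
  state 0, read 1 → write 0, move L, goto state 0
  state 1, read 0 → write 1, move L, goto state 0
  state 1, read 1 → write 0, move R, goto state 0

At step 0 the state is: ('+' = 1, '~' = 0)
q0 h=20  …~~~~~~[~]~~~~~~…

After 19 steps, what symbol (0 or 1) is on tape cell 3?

1

t=0: q0 h=20  …~~~~~~[~]~~~~~~…
t=1: q1 h=19  …~~~~~~[~]~~~~~~…
t=2: q0 h=18  …~~~~~~[~]+~~~~~…
t=3: q1 h=17  …~~~~~~[~]~+~~~~…
t=4: q0 h=16  …~~~~~~[~]+~+~~~…
t=5: q1 h=15  …~~~~~~[~]~+~+~~…
t=6: q0 h=14  …~~~~~~[~]+~+~+~…
t=7: q1 h=13  …~~~~~~[~]~+~+~+…
t=8: q0 h=12  …~~~~~~[~]+~+~+~…
t=9: q1 h=11  …~~~~~~[~]~+~+~+…
t=10: q0 h=10  …~~~~~~[~]+~+~+~…
t=11: q1 h= 9  …~~~~~~[~]~+~+~+…
t=12: q0 h= 8  …~~~~~~[~]+~+~+~…
t=13: q1 h= 7  …~~~~~~[~]~+~+~+…
t=14: q0 h= 6  |~~~~~~[~]+~+~+~…
t=15: q1 h= 5  |~~~~~[~]~+~+~+…
t=16: q0 h= 4  |~~~~[~]+~+~+~…
t=17: q1 h= 3  |~~~[~]~+~+~+…
t=18: q0 h= 2  |~~[~]+~+~+~…
t=19: q1 h= 1  |~[~]~+~+~+…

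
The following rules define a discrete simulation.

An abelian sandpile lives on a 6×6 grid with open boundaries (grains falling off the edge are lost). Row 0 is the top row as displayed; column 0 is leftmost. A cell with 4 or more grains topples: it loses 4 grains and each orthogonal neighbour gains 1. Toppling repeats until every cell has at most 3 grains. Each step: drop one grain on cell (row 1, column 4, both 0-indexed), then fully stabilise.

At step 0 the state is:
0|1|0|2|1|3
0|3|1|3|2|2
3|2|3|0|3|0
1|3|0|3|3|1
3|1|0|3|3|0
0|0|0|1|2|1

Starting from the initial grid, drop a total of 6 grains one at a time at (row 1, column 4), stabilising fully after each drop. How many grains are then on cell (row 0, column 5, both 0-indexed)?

t=0: 0|1|0|2|1|3
0|3|1|3|2|2
3|2|3|0|3|0
1|3|0|3|3|1
3|1|0|3|3|0
0|0|0|1|2|1
t=1: 0|1|0|2|1|3
0|3|1|3|3|2
3|2|3|0|3|0
1|3|0|3|3|1
3|1|0|3|3|0
0|0|0|1|2|1
t=2: 0|1|0|3|2|3
0|3|2|0|2|3
3|2|3|3|1|1
1|3|1|1|2|2
3|1|1|1|1|1
0|0|0|2|3|1
t=3: 0|1|0|3|2|3
0|3|2|0|3|3
3|2|3|3|1|1
1|3|1|1|2|2
3|1|1|1|1|1
0|0|0|2|3|1
t=4: 0|1|1|0|1|1
0|3|2|2|2|1
3|2|3|3|2|2
1|3|1|1|2|2
3|1|1|1|1|1
0|0|0|2|3|1
t=5: 0|1|1|0|1|1
0|3|2|2|3|1
3|2|3|3|2|2
1|3|1|1|2|2
3|1|1|1|1|1
0|0|0|2|3|1
t=6: 0|1|1|0|2|1
0|3|2|3|0|2
3|2|3|3|3|2
1|3|1|1|2|2
3|1|1|1|1|1
0|0|0|2|3|1

1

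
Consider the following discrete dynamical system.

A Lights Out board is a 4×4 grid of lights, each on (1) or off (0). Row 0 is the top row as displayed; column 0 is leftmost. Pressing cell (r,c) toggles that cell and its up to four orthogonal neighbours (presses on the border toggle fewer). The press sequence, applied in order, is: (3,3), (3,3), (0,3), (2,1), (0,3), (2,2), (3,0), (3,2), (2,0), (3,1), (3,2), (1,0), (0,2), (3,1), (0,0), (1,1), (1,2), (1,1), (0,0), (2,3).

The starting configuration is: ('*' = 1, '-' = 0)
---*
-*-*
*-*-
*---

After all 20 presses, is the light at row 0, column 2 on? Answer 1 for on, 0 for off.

0

k=0  ---*
-*-*
*-*-
*---
k=1  ---*
-*-*
*-**
*-**
k=2  ---*
-*-*
*-*-
*---
k=3  --*-
-*--
*-*-
*---
k=4  --*-
----
-*--
**--
k=5  ---*
---*
-*--
**--
k=6  ---*
--**
--**
***-
k=7  ---*
--**
*-**
--*-
k=8  ---*
--**
*--*
-*-*
k=9  ---*
*-**
-*-*
**-*
k=10  ---*
*-**
---*
--**
k=11  ---*
*-**
--**
-*--
k=12  *--*
-***
*-**
-*--
k=13  ***-
-*-*
*-**
-*--
k=14  ***-
-*-*
****
*-*-
k=15  --*-
**-*
****
*-*-
k=16  -**-
--**
*-**
*-*-
k=17  -*--
-*--
*--*
*-*-
k=18  ----
*-*-
**-*
*-*-
k=19  **--
--*-
**-*
*-*-
k=20  **--
--**
***-
*-**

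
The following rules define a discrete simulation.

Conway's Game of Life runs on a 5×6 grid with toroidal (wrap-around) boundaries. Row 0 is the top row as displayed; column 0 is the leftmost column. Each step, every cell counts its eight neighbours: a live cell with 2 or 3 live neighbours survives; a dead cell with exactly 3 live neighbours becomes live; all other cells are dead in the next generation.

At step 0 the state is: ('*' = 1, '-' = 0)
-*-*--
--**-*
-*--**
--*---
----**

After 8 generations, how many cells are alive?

9

t=0: -*-*--
--**-*
-*--**
--*---
----**
t=1: *--*-*
-*-*-*
**--**
*--*--
--***-
t=2: **---*
-*-*--
-*-*--
*-----
***---
t=3: -----*
-*--*-
**----
*-----
--*---
t=4: ------
-*---*
**---*
*-----
------
t=5: ------
-*---*
-*---*
**---*
------
t=6: ------
------
-**-**
-*---*
*-----
t=7: ------
------
-**-**
-**-**
*-----
t=8: ------
------
-**-**
--*-*-
**---*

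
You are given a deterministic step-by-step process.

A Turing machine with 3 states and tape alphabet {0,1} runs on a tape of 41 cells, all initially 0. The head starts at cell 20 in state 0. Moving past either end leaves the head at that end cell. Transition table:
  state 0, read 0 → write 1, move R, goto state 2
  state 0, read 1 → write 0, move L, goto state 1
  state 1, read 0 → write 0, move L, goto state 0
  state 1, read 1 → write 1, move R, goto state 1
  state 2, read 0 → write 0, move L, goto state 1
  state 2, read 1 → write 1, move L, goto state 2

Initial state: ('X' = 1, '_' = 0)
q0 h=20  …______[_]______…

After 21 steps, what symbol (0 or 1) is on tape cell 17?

0

[0] q0 h=20  …______[_]______…
[1] q2 h=21  …_____X[_]______…
[2] q1 h=20  …______[X]______…
[3] q1 h=21  …_____X[_]______…
[4] q0 h=20  …______[X]______…
[5] q1 h=19  …______[_]______…
[6] q0 h=18  …______[_]______…
[7] q2 h=19  …_____X[_]______…
[8] q1 h=18  …______[X]______…
[9] q1 h=19  …_____X[_]______…
[10] q0 h=18  …______[X]______…
[11] q1 h=17  …______[_]______…
[12] q0 h=16  …______[_]______…
[13] q2 h=17  …_____X[_]______…
[14] q1 h=16  …______[X]______…
[15] q1 h=17  …_____X[_]______…
[16] q0 h=16  …______[X]______…
[17] q1 h=15  …______[_]______…
[18] q0 h=14  …______[_]______…
[19] q2 h=15  …_____X[_]______…
[20] q1 h=14  …______[X]______…
[21] q1 h=15  …_____X[_]______…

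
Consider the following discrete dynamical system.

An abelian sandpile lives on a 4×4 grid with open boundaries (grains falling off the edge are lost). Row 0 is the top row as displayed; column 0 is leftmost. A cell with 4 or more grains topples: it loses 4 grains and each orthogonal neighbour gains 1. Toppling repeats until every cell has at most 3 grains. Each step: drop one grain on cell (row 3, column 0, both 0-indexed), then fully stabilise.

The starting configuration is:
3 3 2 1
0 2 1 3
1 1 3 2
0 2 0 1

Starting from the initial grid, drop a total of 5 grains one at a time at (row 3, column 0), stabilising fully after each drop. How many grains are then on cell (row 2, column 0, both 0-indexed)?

2

step 0: 3 3 2 1
0 2 1 3
1 1 3 2
0 2 0 1
step 1: 3 3 2 1
0 2 1 3
1 1 3 2
1 2 0 1
step 2: 3 3 2 1
0 2 1 3
1 1 3 2
2 2 0 1
step 3: 3 3 2 1
0 2 1 3
1 1 3 2
3 2 0 1
step 4: 3 3 2 1
0 2 1 3
2 1 3 2
0 3 0 1
step 5: 3 3 2 1
0 2 1 3
2 1 3 2
1 3 0 1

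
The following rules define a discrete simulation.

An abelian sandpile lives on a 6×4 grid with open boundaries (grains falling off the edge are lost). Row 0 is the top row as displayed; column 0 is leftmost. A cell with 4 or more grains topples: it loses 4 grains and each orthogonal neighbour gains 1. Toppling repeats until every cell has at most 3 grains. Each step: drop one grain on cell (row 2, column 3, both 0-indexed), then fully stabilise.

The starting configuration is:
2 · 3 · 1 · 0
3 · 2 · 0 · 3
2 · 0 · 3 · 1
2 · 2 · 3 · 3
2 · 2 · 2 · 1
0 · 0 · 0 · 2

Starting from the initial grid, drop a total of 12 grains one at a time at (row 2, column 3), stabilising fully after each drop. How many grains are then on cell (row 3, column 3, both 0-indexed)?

0

k=0  2 · 3 · 1 · 0
3 · 2 · 0 · 3
2 · 0 · 3 · 1
2 · 2 · 3 · 3
2 · 2 · 2 · 1
0 · 0 · 0 · 2
k=1  2 · 3 · 1 · 0
3 · 2 · 0 · 3
2 · 0 · 3 · 2
2 · 2 · 3 · 3
2 · 2 · 2 · 1
0 · 0 · 0 · 2
k=2  2 · 3 · 1 · 0
3 · 2 · 0 · 3
2 · 0 · 3 · 3
2 · 2 · 3 · 3
2 · 2 · 2 · 1
0 · 0 · 0 · 2
k=3  2 · 3 · 1 · 1
3 · 2 · 2 · 0
2 · 1 · 1 · 3
2 · 3 · 1 · 1
2 · 2 · 3 · 2
0 · 0 · 0 · 2
k=4  2 · 3 · 1 · 1
3 · 2 · 2 · 1
2 · 1 · 2 · 0
2 · 3 · 1 · 2
2 · 2 · 3 · 2
0 · 0 · 0 · 2
k=5  2 · 3 · 1 · 1
3 · 2 · 2 · 1
2 · 1 · 2 · 1
2 · 3 · 1 · 2
2 · 2 · 3 · 2
0 · 0 · 0 · 2
k=6  2 · 3 · 1 · 1
3 · 2 · 2 · 1
2 · 1 · 2 · 2
2 · 3 · 1 · 2
2 · 2 · 3 · 2
0 · 0 · 0 · 2
k=7  2 · 3 · 1 · 1
3 · 2 · 2 · 1
2 · 1 · 2 · 3
2 · 3 · 1 · 2
2 · 2 · 3 · 2
0 · 0 · 0 · 2
k=8  2 · 3 · 1 · 1
3 · 2 · 2 · 2
2 · 1 · 3 · 0
2 · 3 · 1 · 3
2 · 2 · 3 · 2
0 · 0 · 0 · 2
k=9  2 · 3 · 1 · 1
3 · 2 · 2 · 2
2 · 1 · 3 · 1
2 · 3 · 1 · 3
2 · 2 · 3 · 2
0 · 0 · 0 · 2
k=10  2 · 3 · 1 · 1
3 · 2 · 2 · 2
2 · 1 · 3 · 2
2 · 3 · 1 · 3
2 · 2 · 3 · 2
0 · 0 · 0 · 2
k=11  2 · 3 · 1 · 1
3 · 2 · 2 · 2
2 · 1 · 3 · 3
2 · 3 · 1 · 3
2 · 2 · 3 · 2
0 · 0 · 0 · 2
k=12  2 · 3 · 1 · 1
3 · 2 · 3 · 3
2 · 2 · 0 · 2
2 · 3 · 3 · 0
2 · 2 · 3 · 3
0 · 0 · 0 · 2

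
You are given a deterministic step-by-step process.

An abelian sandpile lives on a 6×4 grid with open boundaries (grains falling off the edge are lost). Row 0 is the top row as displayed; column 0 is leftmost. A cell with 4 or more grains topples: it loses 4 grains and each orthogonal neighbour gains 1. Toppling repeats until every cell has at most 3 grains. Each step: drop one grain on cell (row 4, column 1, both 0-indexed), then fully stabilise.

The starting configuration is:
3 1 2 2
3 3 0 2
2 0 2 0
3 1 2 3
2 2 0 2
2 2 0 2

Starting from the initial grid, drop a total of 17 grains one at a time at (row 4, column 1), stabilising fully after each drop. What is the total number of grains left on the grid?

t=0: 3 1 2 2
3 3 0 2
2 0 2 0
3 1 2 3
2 2 0 2
2 2 0 2
t=1: 3 1 2 2
3 3 0 2
2 0 2 0
3 1 2 3
2 3 0 2
2 2 0 2
t=2: 3 1 2 2
3 3 0 2
2 0 2 0
3 2 2 3
3 0 1 2
2 3 0 2
t=3: 3 1 2 2
3 3 0 2
2 0 2 0
3 2 2 3
3 1 1 2
2 3 0 2
t=4: 3 1 2 2
3 3 0 2
2 0 2 0
3 2 2 3
3 2 1 2
2 3 0 2
t=5: 3 1 2 2
3 3 0 2
2 0 2 0
3 2 2 3
3 3 1 2
2 3 0 2
t=6: 3 1 2 2
3 3 0 2
3 1 2 0
1 0 3 3
2 3 2 2
0 1 1 2
t=7: 3 1 2 2
3 3 0 2
3 1 2 0
1 1 3 3
3 0 3 2
0 2 1 2
t=8: 3 1 2 2
3 3 0 2
3 1 2 0
1 1 3 3
3 1 3 2
0 2 1 2
t=9: 3 1 2 2
3 3 0 2
3 1 2 0
1 1 3 3
3 2 3 2
0 2 1 2
t=10: 3 1 2 2
3 3 0 2
3 1 2 0
1 1 3 3
3 3 3 2
0 2 1 2
t=11: 3 1 2 2
3 3 0 2
3 1 3 1
2 3 1 1
0 2 2 0
1 3 2 3
t=12: 3 1 2 2
3 3 0 2
3 1 3 1
2 3 1 1
0 3 2 0
1 3 2 3
t=13: 3 1 2 2
3 3 0 2
3 2 3 1
3 0 2 1
1 2 3 0
2 0 3 3
t=14: 3 1 2 2
3 3 0 2
3 2 3 1
3 0 2 1
1 3 3 0
2 0 3 3
t=15: 3 1 2 2
3 3 0 2
3 2 3 1
3 1 3 1
2 1 1 2
2 2 1 0
t=16: 3 1 2 2
3 3 0 2
3 2 3 1
3 1 3 1
2 2 1 2
2 2 1 0
t=17: 3 1 2 2
3 3 0 2
3 2 3 1
3 1 3 1
2 3 1 2
2 2 1 0

46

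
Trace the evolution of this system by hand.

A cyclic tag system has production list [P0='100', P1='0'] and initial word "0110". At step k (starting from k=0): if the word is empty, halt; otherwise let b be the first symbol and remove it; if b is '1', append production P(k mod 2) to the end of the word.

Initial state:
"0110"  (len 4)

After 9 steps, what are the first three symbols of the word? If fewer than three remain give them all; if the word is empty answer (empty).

gen 0: "0110"  (len 4)
gen 1: "110"  (len 3)
gen 2: "100"  (len 3)
gen 3: "00100"  (len 5)
gen 4: "0100"  (len 4)
gen 5: "100"  (len 3)
gen 6: "000"  (len 3)
gen 7: "00"  (len 2)
gen 8: "0"  (len 1)
gen 9: (halted — word empty)

(empty)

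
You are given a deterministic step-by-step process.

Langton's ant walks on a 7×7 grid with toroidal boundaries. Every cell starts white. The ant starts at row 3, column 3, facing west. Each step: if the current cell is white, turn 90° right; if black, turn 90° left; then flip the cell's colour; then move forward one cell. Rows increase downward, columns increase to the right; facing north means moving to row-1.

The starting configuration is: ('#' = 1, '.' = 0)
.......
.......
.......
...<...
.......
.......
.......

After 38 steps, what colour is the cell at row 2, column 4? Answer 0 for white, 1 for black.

[0] .......
.......
.......
...<...
.......
.......
.......
[1] .......
.......
...^...
...#...
.......
.......
.......
[2] .......
.......
...#>..
...#...
.......
.......
.......
[3] .......
.......
...##..
...#v..
.......
.......
.......
[4] .......
.......
...##..
...<#..
.......
.......
.......
[5] .......
.......
...##..
....#..
...v...
.......
.......
[6] .......
.......
...##..
....#..
..<#...
.......
.......
[7] .......
.......
...##..
..^.#..
..##...
.......
.......
[8] .......
.......
...##..
..#>#..
..##...
.......
.......
[9] .......
.......
...##..
..###..
..#v...
.......
.......
[10] .......
.......
...##..
..###..
..#.>..
.......
.......
[11] .......
.......
...##..
..###..
..#.#..
....v..
.......
[12] .......
.......
...##..
..###..
..#.#..
...<#..
.......
[13] .......
.......
...##..
..###..
..#^#..
...##..
.......
[14] .......
.......
...##..
..###..
..##>..
...##..
.......
[15] .......
.......
...##..
..##^..
..##...
...##..
.......
[16] .......
.......
...##..
..#<...
..##...
...##..
.......
[17] .......
.......
...##..
..#....
..#v...
...##..
.......
[18] .......
.......
...##..
..#....
..#.>..
...##..
.......
[19] .......
.......
...##..
..#....
..#.#..
...#v..
.......
[20] .......
.......
...##..
..#....
..#.#..
...#.>.
.......
[21] .......
.......
...##..
..#....
..#.#..
...#.#.
.....v.
[22] .......
.......
...##..
..#....
..#.#..
...#.#.
....<#.
[23] .......
.......
...##..
..#....
..#.#..
...#^#.
....##.
[24] .......
.......
...##..
..#....
..#.#..
...##>.
....##.
[25] .......
.......
...##..
..#....
..#.#^.
...##..
....##.
[26] .......
.......
...##..
..#....
..#.##>
...##..
....##.
[27] .......
.......
...##..
..#....
..#.###
...##.v
....##.
[28] .......
.......
...##..
..#....
..#.###
...##<#
....##.
[29] .......
.......
...##..
..#....
..#.#^#
...####
....##.
[30] .......
.......
...##..
..#....
..#.<.#
...####
....##.
[31] .......
.......
...##..
..#....
..#...#
...#v##
....##.
[32] .......
.......
...##..
..#....
..#...#
...#.>#
....##.
[33] .......
.......
...##..
..#....
..#..^#
...#..#
....##.
[34] .......
.......
...##..
..#....
..#..#>
...#..#
....##.
[35] .......
.......
...##..
..#...^
..#..#.
...#..#
....##.
[36] .......
.......
...##..
>.#...#
..#..#.
...#..#
....##.
[37] .......
.......
...##..
#.#...#
v.#..#.
...#..#
....##.
[38] .......
.......
...##..
#.#...#
#.#..#<
...#..#
....##.

1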